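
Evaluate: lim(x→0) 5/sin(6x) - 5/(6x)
This is an ∞-∞ indeterminate form.

Combine fractions or rationalize to convert ∞-∞ to 0/0 form:
  lim(x→0) 5/sin(6x) - 5/(6x) = 0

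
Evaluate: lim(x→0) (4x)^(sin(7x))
This is an exponential indeterminate form.

For exponential indeterminate forms, take the natural log:
  Let L = lim(x→0) (4x)^(sin(7x))
  Then ln(L) = lim(x→0) [exponent × ln(base)]
  Evaluate using L'Hôpital or standard limits, then exponentiate.
  L = 1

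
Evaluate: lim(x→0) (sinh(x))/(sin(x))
This is a 0/0 indeterminate form.

Apply L'Hôpital's rule: differentiate numerator and denominator separately.
  f(x) = sinh(x)   ⇒   f'(x) = cosh(x)
  g(x) = sin(x)   ⇒   g'(x) = cos(x)
  lim(x→0) f'(x)/g'(x) = lim(x→0) (cosh(x))/(cos(x))
  = 1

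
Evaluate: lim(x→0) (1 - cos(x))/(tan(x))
This is a 0/0 indeterminate form.

Apply L'Hôpital's rule: differentiate numerator and denominator separately.
  f(x) = 1 - cos(x)   ⇒   f'(x) = sin(x)
  g(x) = tan(x)   ⇒   g'(x) = tan(x)^2 + 1
  lim(x→0) f'(x)/g'(x) = lim(x→0) (sin(x))/(tan(x)^2 + 1)
  = 0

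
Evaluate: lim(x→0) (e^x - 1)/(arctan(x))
This is a 0/0 indeterminate form.

Apply L'Hôpital's rule: differentiate numerator and denominator separately.
  f(x) = e^(x) - 1   ⇒   f'(x) = e^(x)
  g(x) = atan(x)   ⇒   g'(x) = 1/(x^2 + 1)
  lim(x→0) f'(x)/g'(x) = lim(x→0) (e^(x))/(1/(x^2 + 1))
  = 1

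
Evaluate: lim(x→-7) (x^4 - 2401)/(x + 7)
This is a standard limit.

Factor or rationalize the expression:
  lim(x→-7) (x^4 - 2401)/(x + 7) = -1372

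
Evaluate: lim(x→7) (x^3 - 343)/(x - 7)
This is a standard limit.

Factor or rationalize the expression:
  lim(x→7) (x^3 - 343)/(x - 7) = 147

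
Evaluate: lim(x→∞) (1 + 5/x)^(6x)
This is an exponential indeterminate form.

For exponential indeterminate forms, take the natural log:
  Let L = lim(x→∞) (1 + 5/x)^(6x)
  Then ln(L) = lim(x→∞) [exponent × ln(base)]
  Evaluate using L'Hôpital or standard limits, then exponentiate.
  L = e^(30)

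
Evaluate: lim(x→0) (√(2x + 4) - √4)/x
This is a standard limit.

Factor or rationalize the expression:
  lim(x→0) (√(2x + 4) - √4)/x = 1/2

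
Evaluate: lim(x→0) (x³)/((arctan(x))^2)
This is a 0/0 indeterminate form.

Apply L'Hôpital's rule: differentiate numerator and denominator separately.
  f(x) = x^3   ⇒   f'(x) = 3·x^2
  g(x) = atan(x)^2   ⇒   g'(x) = 2·atan(x)/(x^2 + 1)
  lim(x→0) f'(x)/g'(x) = lim(x→0) (3·x^2)/(2·atan(x)/(x^2 + 1))
  = 0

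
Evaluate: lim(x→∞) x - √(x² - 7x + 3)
This is an ∞-∞ indeterminate form.

Combine fractions or rationalize to convert ∞-∞ to 0/0 form:
  lim(x→∞) x - √(x² - 7x + 3) = 7/2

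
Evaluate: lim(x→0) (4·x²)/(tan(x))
This is a 0/0 indeterminate form.

Apply L'Hôpital's rule: differentiate numerator and denominator separately.
  f(x) = 4·x^2   ⇒   f'(x) = 8·x
  g(x) = tan(x)   ⇒   g'(x) = tan(x)^2 + 1
  lim(x→0) f'(x)/g'(x) = lim(x→0) (8·x)/(tan(x)^2 + 1)
  = 0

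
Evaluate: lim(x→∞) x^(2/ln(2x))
This is an exponential indeterminate form.

For exponential indeterminate forms, take the natural log:
  Let L = lim(x→∞) x^(2/ln(2x))
  Then ln(L) = lim(x→∞) [exponent × ln(base)]
  Evaluate using L'Hôpital or standard limits, then exponentiate.
  L = e²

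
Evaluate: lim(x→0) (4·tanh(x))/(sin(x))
This is a 0/0 indeterminate form.

Apply L'Hôpital's rule: differentiate numerator and denominator separately.
  f(x) = 4·tanh(x)   ⇒   f'(x) = 4 - 4·tanh(x)^2
  g(x) = sin(x)   ⇒   g'(x) = cos(x)
  lim(x→0) f'(x)/g'(x) = lim(x→0) (4 - 4·tanh(x)^2)/(cos(x))
  = 4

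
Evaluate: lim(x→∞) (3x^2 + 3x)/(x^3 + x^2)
This is an ∞/∞ indeterminate form.

Apply L'Hôpital's rule: differentiate numerator and denominator separately.
  f(x) = 3·x^2 + 3·x   ⇒   f'(x) = 6·x + 3
  g(x) = x^3 + x^2   ⇒   g'(x) = 3·x^2 + 2·x
  lim(x→∞) f'(x)/g'(x) = lim(x→∞) (6·x + 3)/(3·x^2 + 2·x)
  = 0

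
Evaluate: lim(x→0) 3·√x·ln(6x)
This is a 0·∞ indeterminate form.

Rewrite 0·∞ as a quotient (0/0 or ∞/∞ form), then apply L'Hôpital's rule:
  lim(x→0) 3·√x·ln(6x) = 0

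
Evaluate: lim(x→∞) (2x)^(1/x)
This is an exponential indeterminate form.

For exponential indeterminate forms, take the natural log:
  Let L = lim(x→∞) (2x)^(1/x)
  Then ln(L) = lim(x→∞) [exponent × ln(base)]
  Evaluate using L'Hôpital or standard limits, then exponentiate.
  L = 1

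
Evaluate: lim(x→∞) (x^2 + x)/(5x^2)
This is an ∞/∞ indeterminate form.

Apply L'Hôpital's rule: differentiate numerator and denominator separately.
  f(x) = x^2 + x   ⇒   f'(x) = 2·x + 1
  g(x) = 5·x^2   ⇒   g'(x) = 10·x
  lim(x→∞) f'(x)/g'(x) = lim(x→∞) (2·x + 1)/(10·x)
  = 1/5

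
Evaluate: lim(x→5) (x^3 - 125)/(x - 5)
This is a standard limit.

Factor or rationalize the expression:
  lim(x→5) (x^3 - 125)/(x - 5) = 75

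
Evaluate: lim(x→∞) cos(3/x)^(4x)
This is an exponential indeterminate form.

For exponential indeterminate forms, take the natural log:
  Let L = lim(x→∞) cos(3/x)^(4x)
  Then ln(L) = lim(x→∞) [exponent × ln(base)]
  Evaluate using L'Hôpital or standard limits, then exponentiate.
  L = 1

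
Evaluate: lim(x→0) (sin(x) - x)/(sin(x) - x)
This is a 0/0 indeterminate form.

Apply L'Hôpital's rule: differentiate numerator and denominator separately.
  f(x) = -x + sin(x)   ⇒   f'(x) = cos(x) - 1
  g(x) = -x + sin(x)   ⇒   g'(x) = cos(x) - 1
  lim(x→0) f'(x)/g'(x) = lim(x→0) (cos(x) - 1)/(cos(x) - 1)
  = 1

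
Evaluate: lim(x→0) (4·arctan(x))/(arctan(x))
This is a 0/0 indeterminate form.

Apply L'Hôpital's rule: differentiate numerator and denominator separately.
  f(x) = 4·atan(x)   ⇒   f'(x) = 4/(x^2 + 1)
  g(x) = atan(x)   ⇒   g'(x) = 1/(x^2 + 1)
  lim(x→0) f'(x)/g'(x) = lim(x→0) (4/(x^2 + 1))/(1/(x^2 + 1))
  = 4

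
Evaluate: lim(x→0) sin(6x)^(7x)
This is an exponential indeterminate form.

For exponential indeterminate forms, take the natural log:
  Let L = lim(x→0) sin(6x)^(7x)
  Then ln(L) = lim(x→0) [exponent × ln(base)]
  Evaluate using L'Hôpital or standard limits, then exponentiate.
  L = 1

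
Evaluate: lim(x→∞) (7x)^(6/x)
This is an exponential indeterminate form.

For exponential indeterminate forms, take the natural log:
  Let L = lim(x→∞) (7x)^(6/x)
  Then ln(L) = lim(x→∞) [exponent × ln(base)]
  Evaluate using L'Hôpital or standard limits, then exponentiate.
  L = 1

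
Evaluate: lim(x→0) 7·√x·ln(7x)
This is a 0·∞ indeterminate form.

Rewrite 0·∞ as a quotient (0/0 or ∞/∞ form), then apply L'Hôpital's rule:
  lim(x→0) 7·√x·ln(7x) = 0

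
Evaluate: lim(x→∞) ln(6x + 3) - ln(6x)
This is an ∞-∞ indeterminate form.

Combine fractions or rationalize to convert ∞-∞ to 0/0 form:
  lim(x→∞) ln(6x + 3) - ln(6x) = 0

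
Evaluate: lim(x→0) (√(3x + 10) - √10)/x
This is a standard limit.

Factor or rationalize the expression:
  lim(x→0) (√(3x + 10) - √10)/x = 3·sqrt(10)/20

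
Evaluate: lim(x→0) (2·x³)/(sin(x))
This is a 0/0 indeterminate form.

Apply L'Hôpital's rule: differentiate numerator and denominator separately.
  f(x) = 2·x^3   ⇒   f'(x) = 6·x^2
  g(x) = sin(x)   ⇒   g'(x) = cos(x)
  lim(x→0) f'(x)/g'(x) = lim(x→0) (6·x^2)/(cos(x))
  = 0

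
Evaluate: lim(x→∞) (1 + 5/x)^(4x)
This is an exponential indeterminate form.

For exponential indeterminate forms, take the natural log:
  Let L = lim(x→∞) (1 + 5/x)^(4x)
  Then ln(L) = lim(x→∞) [exponent × ln(base)]
  Evaluate using L'Hôpital or standard limits, then exponentiate.
  L = e^(20)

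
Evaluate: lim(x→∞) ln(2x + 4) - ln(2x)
This is an ∞-∞ indeterminate form.

Combine fractions or rationalize to convert ∞-∞ to 0/0 form:
  lim(x→∞) ln(2x + 4) - ln(2x) = 0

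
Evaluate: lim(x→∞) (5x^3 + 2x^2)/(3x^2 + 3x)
This is an ∞/∞ indeterminate form.

Apply L'Hôpital's rule: differentiate numerator and denominator separately.
  f(x) = 5·x^3 + 2·x^2   ⇒   f'(x) = 15·x^2 + 4·x
  g(x) = 3·x^2 + 3·x   ⇒   g'(x) = 6·x + 3
  lim(x→∞) f'(x)/g'(x) = lim(x→∞) (15·x^2 + 4·x)/(6·x + 3)
  = ∞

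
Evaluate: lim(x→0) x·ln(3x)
This is a 0·∞ indeterminate form.

Rewrite 0·∞ as a quotient (0/0 or ∞/∞ form), then apply L'Hôpital's rule:
  lim(x→0) x·ln(3x) = 0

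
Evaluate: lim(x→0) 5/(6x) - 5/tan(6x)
This is an ∞-∞ indeterminate form.

Combine fractions or rationalize to convert ∞-∞ to 0/0 form:
  lim(x→0) 5/(6x) - 5/tan(6x) = 0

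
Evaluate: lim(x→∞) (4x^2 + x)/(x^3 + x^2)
This is an ∞/∞ indeterminate form.

Apply L'Hôpital's rule: differentiate numerator and denominator separately.
  f(x) = 4·x^2 + x   ⇒   f'(x) = 8·x + 1
  g(x) = x^3 + x^2   ⇒   g'(x) = 3·x^2 + 2·x
  lim(x→∞) f'(x)/g'(x) = lim(x→∞) (8·x + 1)/(3·x^2 + 2·x)
  = 0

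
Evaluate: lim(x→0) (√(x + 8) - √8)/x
This is a standard limit.

Factor or rationalize the expression:
  lim(x→0) (√(x + 8) - √8)/x = sqrt(2)/8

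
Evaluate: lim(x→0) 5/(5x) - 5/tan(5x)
This is an ∞-∞ indeterminate form.

Combine fractions or rationalize to convert ∞-∞ to 0/0 form:
  lim(x→0) 5/(5x) - 5/tan(5x) = 0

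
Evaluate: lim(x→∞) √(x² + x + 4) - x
This is an ∞-∞ indeterminate form.

Combine fractions or rationalize to convert ∞-∞ to 0/0 form:
  lim(x→∞) √(x² + x + 4) - x = 1/2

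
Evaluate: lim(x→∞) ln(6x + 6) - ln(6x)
This is an ∞-∞ indeterminate form.

Combine fractions or rationalize to convert ∞-∞ to 0/0 form:
  lim(x→∞) ln(6x + 6) - ln(6x) = 0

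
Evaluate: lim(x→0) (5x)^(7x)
This is an exponential indeterminate form.

For exponential indeterminate forms, take the natural log:
  Let L = lim(x→0) (5x)^(7x)
  Then ln(L) = lim(x→0) [exponent × ln(base)]
  Evaluate using L'Hôpital or standard limits, then exponentiate.
  L = 1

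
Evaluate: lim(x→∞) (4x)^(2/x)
This is an exponential indeterminate form.

For exponential indeterminate forms, take the natural log:
  Let L = lim(x→∞) (4x)^(2/x)
  Then ln(L) = lim(x→∞) [exponent × ln(base)]
  Evaluate using L'Hôpital or standard limits, then exponentiate.
  L = 1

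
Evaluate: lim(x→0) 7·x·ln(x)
This is a 0·∞ indeterminate form.

Rewrite 0·∞ as a quotient (0/0 or ∞/∞ form), then apply L'Hôpital's rule:
  lim(x→0) 7·x·ln(x) = 0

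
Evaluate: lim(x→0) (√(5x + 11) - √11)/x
This is a standard limit.

Factor or rationalize the expression:
  lim(x→0) (√(5x + 11) - √11)/x = 5·sqrt(11)/22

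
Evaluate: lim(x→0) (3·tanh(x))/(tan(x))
This is a 0/0 indeterminate form.

Apply L'Hôpital's rule: differentiate numerator and denominator separately.
  f(x) = 3·tanh(x)   ⇒   f'(x) = 3 - 3·tanh(x)^2
  g(x) = tan(x)   ⇒   g'(x) = tan(x)^2 + 1
  lim(x→0) f'(x)/g'(x) = lim(x→0) (3 - 3·tanh(x)^2)/(tan(x)^2 + 1)
  = 3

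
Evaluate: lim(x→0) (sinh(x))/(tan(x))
This is a 0/0 indeterminate form.

Apply L'Hôpital's rule: differentiate numerator and denominator separately.
  f(x) = sinh(x)   ⇒   f'(x) = cosh(x)
  g(x) = tan(x)   ⇒   g'(x) = tan(x)^2 + 1
  lim(x→0) f'(x)/g'(x) = lim(x→0) (cosh(x))/(tan(x)^2 + 1)
  = 1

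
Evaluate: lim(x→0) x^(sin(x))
This is an exponential indeterminate form.

For exponential indeterminate forms, take the natural log:
  Let L = lim(x→0) x^(sin(x))
  Then ln(L) = lim(x→0) [exponent × ln(base)]
  Evaluate using L'Hôpital or standard limits, then exponentiate.
  L = 1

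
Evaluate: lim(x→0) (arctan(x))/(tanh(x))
This is a 0/0 indeterminate form.

Apply L'Hôpital's rule: differentiate numerator and denominator separately.
  f(x) = atan(x)   ⇒   f'(x) = 1/(x^2 + 1)
  g(x) = tanh(x)   ⇒   g'(x) = 1 - tanh(x)^2
  lim(x→0) f'(x)/g'(x) = lim(x→0) (1/(x^2 + 1))/(1 - tanh(x)^2)
  = 1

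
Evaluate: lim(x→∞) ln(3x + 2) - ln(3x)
This is an ∞-∞ indeterminate form.

Combine fractions or rationalize to convert ∞-∞ to 0/0 form:
  lim(x→∞) ln(3x + 2) - ln(3x) = 0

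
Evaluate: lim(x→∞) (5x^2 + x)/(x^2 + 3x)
This is an ∞/∞ indeterminate form.

Apply L'Hôpital's rule: differentiate numerator and denominator separately.
  f(x) = 5·x^2 + x   ⇒   f'(x) = 10·x + 1
  g(x) = x^2 + 3·x   ⇒   g'(x) = 2·x + 3
  lim(x→∞) f'(x)/g'(x) = lim(x→∞) (10·x + 1)/(2·x + 3)
  = 5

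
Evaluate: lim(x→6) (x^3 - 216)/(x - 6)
This is a standard limit.

Factor or rationalize the expression:
  lim(x→6) (x^3 - 216)/(x - 6) = 108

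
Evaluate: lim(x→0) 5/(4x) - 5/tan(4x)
This is an ∞-∞ indeterminate form.

Combine fractions or rationalize to convert ∞-∞ to 0/0 form:
  lim(x→0) 5/(4x) - 5/tan(4x) = 0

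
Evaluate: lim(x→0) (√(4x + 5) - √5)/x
This is a standard limit.

Factor or rationalize the expression:
  lim(x→0) (√(4x + 5) - √5)/x = 2·sqrt(5)/5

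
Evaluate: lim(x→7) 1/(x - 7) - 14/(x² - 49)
This is an ∞-∞ indeterminate form.

Combine fractions or rationalize to convert ∞-∞ to 0/0 form:
  lim(x→7) 1/(x - 7) - 14/(x² - 49) = 1/14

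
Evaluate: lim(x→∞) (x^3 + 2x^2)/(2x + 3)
This is an ∞/∞ indeterminate form.

Apply L'Hôpital's rule: differentiate numerator and denominator separately.
  f(x) = x^3 + 2·x^2   ⇒   f'(x) = 3·x^2 + 4·x
  g(x) = 2·x + 3   ⇒   g'(x) = 2
  lim(x→∞) f'(x)/g'(x) = lim(x→∞) (3·x^2 + 4·x)/(2)
  = ∞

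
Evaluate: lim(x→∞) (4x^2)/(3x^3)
This is an ∞/∞ indeterminate form.

Apply L'Hôpital's rule: differentiate numerator and denominator separately.
  f(x) = 4·x^2   ⇒   f'(x) = 8·x
  g(x) = 3·x^3   ⇒   g'(x) = 9·x^2
  lim(x→∞) f'(x)/g'(x) = lim(x→∞) (8·x)/(9·x^2)
  = 0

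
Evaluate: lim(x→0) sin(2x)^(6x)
This is an exponential indeterminate form.

For exponential indeterminate forms, take the natural log:
  Let L = lim(x→0) sin(2x)^(6x)
  Then ln(L) = lim(x→0) [exponent × ln(base)]
  Evaluate using L'Hôpital or standard limits, then exponentiate.
  L = 1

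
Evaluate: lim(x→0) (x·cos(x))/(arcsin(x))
This is a 0/0 indeterminate form.

Apply L'Hôpital's rule: differentiate numerator and denominator separately.
  f(x) = x·cos(x)   ⇒   f'(x) = -x·sin(x) + cos(x)
  g(x) = asin(x)   ⇒   g'(x) = 1/sqrt(1 - x^2)
  lim(x→0) f'(x)/g'(x) = lim(x→0) (-x·sin(x) + cos(x))/(1/sqrt(1 - x^2))
  = 1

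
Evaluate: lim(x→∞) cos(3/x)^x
This is an exponential indeterminate form.

For exponential indeterminate forms, take the natural log:
  Let L = lim(x→∞) cos(3/x)^x
  Then ln(L) = lim(x→∞) [exponent × ln(base)]
  Evaluate using L'Hôpital or standard limits, then exponentiate.
  L = 1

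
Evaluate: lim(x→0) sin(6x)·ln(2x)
This is a 0·∞ indeterminate form.

Rewrite 0·∞ as a quotient (0/0 or ∞/∞ form), then apply L'Hôpital's rule:
  lim(x→0) sin(6x)·ln(2x) = 0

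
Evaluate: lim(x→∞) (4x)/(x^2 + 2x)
This is an ∞/∞ indeterminate form.

Apply L'Hôpital's rule: differentiate numerator and denominator separately.
  f(x) = 4·x   ⇒   f'(x) = 4
  g(x) = x^2 + 2·x   ⇒   g'(x) = 2·x + 2
  lim(x→∞) f'(x)/g'(x) = lim(x→∞) (4)/(2·x + 2)
  = 0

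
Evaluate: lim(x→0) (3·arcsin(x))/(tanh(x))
This is a 0/0 indeterminate form.

Apply L'Hôpital's rule: differentiate numerator and denominator separately.
  f(x) = 3·asin(x)   ⇒   f'(x) = 3/sqrt(1 - x^2)
  g(x) = tanh(x)   ⇒   g'(x) = 1 - tanh(x)^2
  lim(x→0) f'(x)/g'(x) = lim(x→0) (3/sqrt(1 - x^2))/(1 - tanh(x)^2)
  = 3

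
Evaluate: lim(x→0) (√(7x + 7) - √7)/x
This is a standard limit.

Factor or rationalize the expression:
  lim(x→0) (√(7x + 7) - √7)/x = sqrt(7)/2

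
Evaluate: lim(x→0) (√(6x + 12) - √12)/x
This is a standard limit.

Factor or rationalize the expression:
  lim(x→0) (√(6x + 12) - √12)/x = sqrt(3)/2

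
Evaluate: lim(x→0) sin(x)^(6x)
This is an exponential indeterminate form.

For exponential indeterminate forms, take the natural log:
  Let L = lim(x→0) sin(x)^(6x)
  Then ln(L) = lim(x→0) [exponent × ln(base)]
  Evaluate using L'Hôpital or standard limits, then exponentiate.
  L = 1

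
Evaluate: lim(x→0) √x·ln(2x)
This is a 0·∞ indeterminate form.

Rewrite 0·∞ as a quotient (0/0 or ∞/∞ form), then apply L'Hôpital's rule:
  lim(x→0) √x·ln(2x) = 0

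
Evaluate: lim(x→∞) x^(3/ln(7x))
This is an exponential indeterminate form.

For exponential indeterminate forms, take the natural log:
  Let L = lim(x→∞) x^(3/ln(7x))
  Then ln(L) = lim(x→∞) [exponent × ln(base)]
  Evaluate using L'Hôpital or standard limits, then exponentiate.
  L = e^(3)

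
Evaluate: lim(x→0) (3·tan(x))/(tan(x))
This is a 0/0 indeterminate form.

Apply L'Hôpital's rule: differentiate numerator and denominator separately.
  f(x) = 3·tan(x)   ⇒   f'(x) = 3·tan(x)^2 + 3
  g(x) = tan(x)   ⇒   g'(x) = tan(x)^2 + 1
  lim(x→0) f'(x)/g'(x) = lim(x→0) (3·tan(x)^2 + 3)/(tan(x)^2 + 1)
  = 3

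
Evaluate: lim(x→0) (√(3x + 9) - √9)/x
This is a standard limit.

Factor or rationalize the expression:
  lim(x→0) (√(3x + 9) - √9)/x = 1/2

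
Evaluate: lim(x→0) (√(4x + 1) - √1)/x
This is a standard limit.

Factor or rationalize the expression:
  lim(x→0) (√(4x + 1) - √1)/x = 2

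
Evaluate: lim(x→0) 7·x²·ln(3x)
This is a 0·∞ indeterminate form.

Rewrite 0·∞ as a quotient (0/0 or ∞/∞ form), then apply L'Hôpital's rule:
  lim(x→0) 7·x²·ln(3x) = 0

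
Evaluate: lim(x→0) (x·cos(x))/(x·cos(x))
This is a 0/0 indeterminate form.

Apply L'Hôpital's rule: differentiate numerator and denominator separately.
  f(x) = x·cos(x)   ⇒   f'(x) = -x·sin(x) + cos(x)
  g(x) = x·cos(x)   ⇒   g'(x) = -x·sin(x) + cos(x)
  lim(x→0) f'(x)/g'(x) = lim(x→0) (-x·sin(x) + cos(x))/(-x·sin(x) + cos(x))
  = 1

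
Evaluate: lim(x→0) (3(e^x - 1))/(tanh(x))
This is a 0/0 indeterminate form.

Apply L'Hôpital's rule: differentiate numerator and denominator separately.
  f(x) = 3·e^(x) - 3   ⇒   f'(x) = 3·e^(x)
  g(x) = tanh(x)   ⇒   g'(x) = 1 - tanh(x)^2
  lim(x→0) f'(x)/g'(x) = lim(x→0) (3·e^(x))/(1 - tanh(x)^2)
  = 3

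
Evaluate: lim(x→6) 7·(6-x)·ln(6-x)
This is a 0·∞ indeterminate form.

Rewrite 0·∞ as a quotient (0/0 or ∞/∞ form), then apply L'Hôpital's rule:
  lim(x→6) 7·(6-x)·ln(6-x) = 0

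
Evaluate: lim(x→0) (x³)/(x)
This is a 0/0 indeterminate form.

Apply L'Hôpital's rule: differentiate numerator and denominator separately.
  f(x) = x^3   ⇒   f'(x) = 3·x^2
  g(x) = x   ⇒   g'(x) = 1
  lim(x→0) f'(x)/g'(x) = lim(x→0) (3·x^2)/(1)
  = 0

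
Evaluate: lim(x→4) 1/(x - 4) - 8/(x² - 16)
This is an ∞-∞ indeterminate form.

Combine fractions or rationalize to convert ∞-∞ to 0/0 form:
  lim(x→4) 1/(x - 4) - 8/(x² - 16) = 1/8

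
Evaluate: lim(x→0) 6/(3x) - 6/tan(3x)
This is an ∞-∞ indeterminate form.

Combine fractions or rationalize to convert ∞-∞ to 0/0 form:
  lim(x→0) 6/(3x) - 6/tan(3x) = 0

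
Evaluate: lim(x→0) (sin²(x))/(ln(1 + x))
This is a 0/0 indeterminate form.

Apply L'Hôpital's rule: differentiate numerator and denominator separately.
  f(x) = sin(x)^2   ⇒   f'(x) = 2·sin(x)·cos(x)
  g(x) = ln(x + 1)   ⇒   g'(x) = 1/(x + 1)
  lim(x→0) f'(x)/g'(x) = lim(x→0) (2·sin(x)·cos(x))/(1/(x + 1))
  = 0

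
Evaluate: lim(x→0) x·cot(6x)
This is a 0·∞ indeterminate form.

Rewrite 0·∞ as a quotient (0/0 or ∞/∞ form), then apply L'Hôpital's rule:
  lim(x→0) x·cot(6x) = 1/6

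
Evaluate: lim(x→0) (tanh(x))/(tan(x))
This is a 0/0 indeterminate form.

Apply L'Hôpital's rule: differentiate numerator and denominator separately.
  f(x) = tanh(x)   ⇒   f'(x) = 1 - tanh(x)^2
  g(x) = tan(x)   ⇒   g'(x) = tan(x)^2 + 1
  lim(x→0) f'(x)/g'(x) = lim(x→0) (1 - tanh(x)^2)/(tan(x)^2 + 1)
  = 1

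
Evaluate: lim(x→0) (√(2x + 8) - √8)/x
This is a standard limit.

Factor or rationalize the expression:
  lim(x→0) (√(2x + 8) - √8)/x = sqrt(2)/4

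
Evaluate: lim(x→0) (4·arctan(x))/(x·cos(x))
This is a 0/0 indeterminate form.

Apply L'Hôpital's rule: differentiate numerator and denominator separately.
  f(x) = 4·atan(x)   ⇒   f'(x) = 4/(x^2 + 1)
  g(x) = x·cos(x)   ⇒   g'(x) = -x·sin(x) + cos(x)
  lim(x→0) f'(x)/g'(x) = lim(x→0) (4/(x^2 + 1))/(-x·sin(x) + cos(x))
  = 4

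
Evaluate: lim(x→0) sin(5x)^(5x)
This is an exponential indeterminate form.

For exponential indeterminate forms, take the natural log:
  Let L = lim(x→0) sin(5x)^(5x)
  Then ln(L) = lim(x→0) [exponent × ln(base)]
  Evaluate using L'Hôpital or standard limits, then exponentiate.
  L = 1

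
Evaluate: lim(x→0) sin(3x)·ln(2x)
This is a 0·∞ indeterminate form.

Rewrite 0·∞ as a quotient (0/0 or ∞/∞ form), then apply L'Hôpital's rule:
  lim(x→0) sin(3x)·ln(2x) = 0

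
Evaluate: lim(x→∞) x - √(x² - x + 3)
This is an ∞-∞ indeterminate form.

Combine fractions or rationalize to convert ∞-∞ to 0/0 form:
  lim(x→∞) x - √(x² - x + 3) = 1/2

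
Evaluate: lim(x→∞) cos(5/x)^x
This is an exponential indeterminate form.

For exponential indeterminate forms, take the natural log:
  Let L = lim(x→∞) cos(5/x)^x
  Then ln(L) = lim(x→∞) [exponent × ln(base)]
  Evaluate using L'Hôpital or standard limits, then exponentiate.
  L = 1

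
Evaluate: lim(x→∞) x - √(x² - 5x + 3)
This is an ∞-∞ indeterminate form.

Combine fractions or rationalize to convert ∞-∞ to 0/0 form:
  lim(x→∞) x - √(x² - 5x + 3) = 5/2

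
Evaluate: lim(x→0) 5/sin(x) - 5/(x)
This is an ∞-∞ indeterminate form.

Combine fractions or rationalize to convert ∞-∞ to 0/0 form:
  lim(x→0) 5/sin(x) - 5/(x) = 0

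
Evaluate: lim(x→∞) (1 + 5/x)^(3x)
This is an exponential indeterminate form.

For exponential indeterminate forms, take the natural log:
  Let L = lim(x→∞) (1 + 5/x)^(3x)
  Then ln(L) = lim(x→∞) [exponent × ln(base)]
  Evaluate using L'Hôpital or standard limits, then exponentiate.
  L = e^(15)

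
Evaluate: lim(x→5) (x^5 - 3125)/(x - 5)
This is a standard limit.

Factor or rationalize the expression:
  lim(x→5) (x^5 - 3125)/(x - 5) = 3125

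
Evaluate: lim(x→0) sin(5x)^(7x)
This is an exponential indeterminate form.

For exponential indeterminate forms, take the natural log:
  Let L = lim(x→0) sin(5x)^(7x)
  Then ln(L) = lim(x→0) [exponent × ln(base)]
  Evaluate using L'Hôpital or standard limits, then exponentiate.
  L = 1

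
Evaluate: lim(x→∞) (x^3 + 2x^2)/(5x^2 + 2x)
This is an ∞/∞ indeterminate form.

Apply L'Hôpital's rule: differentiate numerator and denominator separately.
  f(x) = x^3 + 2·x^2   ⇒   f'(x) = 3·x^2 + 4·x
  g(x) = 5·x^2 + 2·x   ⇒   g'(x) = 10·x + 2
  lim(x→∞) f'(x)/g'(x) = lim(x→∞) (3·x^2 + 4·x)/(10·x + 2)
  = ∞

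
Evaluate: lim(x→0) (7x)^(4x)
This is an exponential indeterminate form.

For exponential indeterminate forms, take the natural log:
  Let L = lim(x→0) (7x)^(4x)
  Then ln(L) = lim(x→0) [exponent × ln(base)]
  Evaluate using L'Hôpital or standard limits, then exponentiate.
  L = 1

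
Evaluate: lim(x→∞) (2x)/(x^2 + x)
This is an ∞/∞ indeterminate form.

Apply L'Hôpital's rule: differentiate numerator and denominator separately.
  f(x) = 2·x   ⇒   f'(x) = 2
  g(x) = x^2 + x   ⇒   g'(x) = 2·x + 1
  lim(x→∞) f'(x)/g'(x) = lim(x→∞) (2)/(2·x + 1)
  = 0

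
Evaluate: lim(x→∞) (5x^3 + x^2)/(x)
This is an ∞/∞ indeterminate form.

Apply L'Hôpital's rule: differentiate numerator and denominator separately.
  f(x) = 5·x^3 + x^2   ⇒   f'(x) = 15·x^2 + 2·x
  g(x) = x   ⇒   g'(x) = 1
  lim(x→∞) f'(x)/g'(x) = lim(x→∞) (15·x^2 + 2·x)/(1)
  = ∞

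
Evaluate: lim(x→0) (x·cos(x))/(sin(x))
This is a 0/0 indeterminate form.

Apply L'Hôpital's rule: differentiate numerator and denominator separately.
  f(x) = x·cos(x)   ⇒   f'(x) = -x·sin(x) + cos(x)
  g(x) = sin(x)   ⇒   g'(x) = cos(x)
  lim(x→0) f'(x)/g'(x) = lim(x→0) (-x·sin(x) + cos(x))/(cos(x))
  = 1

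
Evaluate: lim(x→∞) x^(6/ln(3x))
This is an exponential indeterminate form.

For exponential indeterminate forms, take the natural log:
  Let L = lim(x→∞) x^(6/ln(3x))
  Then ln(L) = lim(x→∞) [exponent × ln(base)]
  Evaluate using L'Hôpital or standard limits, then exponentiate.
  L = e^(6)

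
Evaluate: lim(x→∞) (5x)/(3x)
This is an ∞/∞ indeterminate form.

Apply L'Hôpital's rule: differentiate numerator and denominator separately.
  f(x) = 5·x   ⇒   f'(x) = 5
  g(x) = 3·x   ⇒   g'(x) = 3
  lim(x→∞) f'(x)/g'(x) = lim(x→∞) (5)/(3)
  = 5/3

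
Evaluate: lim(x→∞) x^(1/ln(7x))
This is an exponential indeterminate form.

For exponential indeterminate forms, take the natural log:
  Let L = lim(x→∞) x^(1/ln(7x))
  Then ln(L) = lim(x→∞) [exponent × ln(base)]
  Evaluate using L'Hôpital or standard limits, then exponentiate.
  L = e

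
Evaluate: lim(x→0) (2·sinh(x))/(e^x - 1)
This is a 0/0 indeterminate form.

Apply L'Hôpital's rule: differentiate numerator and denominator separately.
  f(x) = 2·sinh(x)   ⇒   f'(x) = 2·cosh(x)
  g(x) = e^(x) - 1   ⇒   g'(x) = e^(x)
  lim(x→0) f'(x)/g'(x) = lim(x→0) (2·cosh(x))/(e^(x))
  = 2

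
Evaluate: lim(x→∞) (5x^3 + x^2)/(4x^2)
This is an ∞/∞ indeterminate form.

Apply L'Hôpital's rule: differentiate numerator and denominator separately.
  f(x) = 5·x^3 + x^2   ⇒   f'(x) = 15·x^2 + 2·x
  g(x) = 4·x^2   ⇒   g'(x) = 8·x
  lim(x→∞) f'(x)/g'(x) = lim(x→∞) (15·x^2 + 2·x)/(8·x)
  = ∞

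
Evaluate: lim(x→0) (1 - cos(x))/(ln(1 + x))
This is a 0/0 indeterminate form.

Apply L'Hôpital's rule: differentiate numerator and denominator separately.
  f(x) = 1 - cos(x)   ⇒   f'(x) = sin(x)
  g(x) = ln(x + 1)   ⇒   g'(x) = 1/(x + 1)
  lim(x→0) f'(x)/g'(x) = lim(x→0) (sin(x))/(1/(x + 1))
  = 0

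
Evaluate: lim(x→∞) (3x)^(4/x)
This is an exponential indeterminate form.

For exponential indeterminate forms, take the natural log:
  Let L = lim(x→∞) (3x)^(4/x)
  Then ln(L) = lim(x→∞) [exponent × ln(base)]
  Evaluate using L'Hôpital or standard limits, then exponentiate.
  L = 1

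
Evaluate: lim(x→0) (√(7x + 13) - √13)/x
This is a standard limit.

Factor or rationalize the expression:
  lim(x→0) (√(7x + 13) - √13)/x = 7·sqrt(13)/26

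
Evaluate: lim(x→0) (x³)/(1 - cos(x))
This is a 0/0 indeterminate form.

Apply L'Hôpital's rule: differentiate numerator and denominator separately.
  f(x) = x^3   ⇒   f'(x) = 3·x^2
  g(x) = 1 - cos(x)   ⇒   g'(x) = sin(x)
  lim(x→0) f'(x)/g'(x) = lim(x→0) (3·x^2)/(sin(x))
  = 0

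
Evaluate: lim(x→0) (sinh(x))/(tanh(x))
This is a 0/0 indeterminate form.

Apply L'Hôpital's rule: differentiate numerator and denominator separately.
  f(x) = sinh(x)   ⇒   f'(x) = cosh(x)
  g(x) = tanh(x)   ⇒   g'(x) = 1 - tanh(x)^2
  lim(x→0) f'(x)/g'(x) = lim(x→0) (cosh(x))/(1 - tanh(x)^2)
  = 1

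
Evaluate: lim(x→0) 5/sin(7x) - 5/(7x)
This is an ∞-∞ indeterminate form.

Combine fractions or rationalize to convert ∞-∞ to 0/0 form:
  lim(x→0) 5/sin(7x) - 5/(7x) = 0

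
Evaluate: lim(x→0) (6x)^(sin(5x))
This is an exponential indeterminate form.

For exponential indeterminate forms, take the natural log:
  Let L = lim(x→0) (6x)^(sin(5x))
  Then ln(L) = lim(x→0) [exponent × ln(base)]
  Evaluate using L'Hôpital or standard limits, then exponentiate.
  L = 1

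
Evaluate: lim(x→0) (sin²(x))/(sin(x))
This is a 0/0 indeterminate form.

Apply L'Hôpital's rule: differentiate numerator and denominator separately.
  f(x) = sin(x)^2   ⇒   f'(x) = 2·sin(x)·cos(x)
  g(x) = sin(x)   ⇒   g'(x) = cos(x)
  lim(x→0) f'(x)/g'(x) = lim(x→0) (2·sin(x)·cos(x))/(cos(x))
  = 0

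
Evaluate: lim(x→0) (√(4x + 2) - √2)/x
This is a standard limit.

Factor or rationalize the expression:
  lim(x→0) (√(4x + 2) - √2)/x = sqrt(2)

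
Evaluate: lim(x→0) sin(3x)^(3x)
This is an exponential indeterminate form.

For exponential indeterminate forms, take the natural log:
  Let L = lim(x→0) sin(3x)^(3x)
  Then ln(L) = lim(x→0) [exponent × ln(base)]
  Evaluate using L'Hôpital or standard limits, then exponentiate.
  L = 1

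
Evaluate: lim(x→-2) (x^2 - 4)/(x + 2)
This is a standard limit.

Factor or rationalize the expression:
  lim(x→-2) (x^2 - 4)/(x + 2) = -4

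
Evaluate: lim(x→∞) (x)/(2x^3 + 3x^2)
This is an ∞/∞ indeterminate form.

Apply L'Hôpital's rule: differentiate numerator and denominator separately.
  f(x) = x   ⇒   f'(x) = 1
  g(x) = 2·x^3 + 3·x^2   ⇒   g'(x) = 6·x^2 + 6·x
  lim(x→∞) f'(x)/g'(x) = lim(x→∞) (1)/(6·x^2 + 6·x)
  = 0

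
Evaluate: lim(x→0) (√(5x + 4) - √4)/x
This is a standard limit.

Factor or rationalize the expression:
  lim(x→0) (√(5x + 4) - √4)/x = 5/4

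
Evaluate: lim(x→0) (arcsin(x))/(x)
This is a 0/0 indeterminate form.

Apply L'Hôpital's rule: differentiate numerator and denominator separately.
  f(x) = asin(x)   ⇒   f'(x) = 1/sqrt(1 - x^2)
  g(x) = x   ⇒   g'(x) = 1
  lim(x→0) f'(x)/g'(x) = lim(x→0) (1/sqrt(1 - x^2))/(1)
  = 1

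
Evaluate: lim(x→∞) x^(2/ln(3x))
This is an exponential indeterminate form.

For exponential indeterminate forms, take the natural log:
  Let L = lim(x→∞) x^(2/ln(3x))
  Then ln(L) = lim(x→∞) [exponent × ln(base)]
  Evaluate using L'Hôpital or standard limits, then exponentiate.
  L = e²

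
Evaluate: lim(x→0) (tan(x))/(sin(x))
This is a 0/0 indeterminate form.

Apply L'Hôpital's rule: differentiate numerator and denominator separately.
  f(x) = tan(x)   ⇒   f'(x) = tan(x)^2 + 1
  g(x) = sin(x)   ⇒   g'(x) = cos(x)
  lim(x→0) f'(x)/g'(x) = lim(x→0) (tan(x)^2 + 1)/(cos(x))
  = 1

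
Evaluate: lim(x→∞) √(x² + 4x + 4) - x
This is an ∞-∞ indeterminate form.

Combine fractions or rationalize to convert ∞-∞ to 0/0 form:
  lim(x→∞) √(x² + 4x + 4) - x = 2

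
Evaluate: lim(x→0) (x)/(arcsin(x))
This is a 0/0 indeterminate form.

Apply L'Hôpital's rule: differentiate numerator and denominator separately.
  f(x) = x   ⇒   f'(x) = 1
  g(x) = asin(x)   ⇒   g'(x) = 1/sqrt(1 - x^2)
  lim(x→0) f'(x)/g'(x) = lim(x→0) (1)/(1/sqrt(1 - x^2))
  = 1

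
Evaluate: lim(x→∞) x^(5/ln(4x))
This is an exponential indeterminate form.

For exponential indeterminate forms, take the natural log:
  Let L = lim(x→∞) x^(5/ln(4x))
  Then ln(L) = lim(x→∞) [exponent × ln(base)]
  Evaluate using L'Hôpital or standard limits, then exponentiate.
  L = e^(5)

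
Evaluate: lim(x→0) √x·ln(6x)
This is a 0·∞ indeterminate form.

Rewrite 0·∞ as a quotient (0/0 or ∞/∞ form), then apply L'Hôpital's rule:
  lim(x→0) √x·ln(6x) = 0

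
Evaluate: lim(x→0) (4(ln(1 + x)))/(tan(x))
This is a 0/0 indeterminate form.

Apply L'Hôpital's rule: differentiate numerator and denominator separately.
  f(x) = 4·ln(x + 1)   ⇒   f'(x) = 4/(x + 1)
  g(x) = tan(x)   ⇒   g'(x) = tan(x)^2 + 1
  lim(x→0) f'(x)/g'(x) = lim(x→0) (4/(x + 1))/(tan(x)^2 + 1)
  = 4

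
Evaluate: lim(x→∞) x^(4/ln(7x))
This is an exponential indeterminate form.

For exponential indeterminate forms, take the natural log:
  Let L = lim(x→∞) x^(4/ln(7x))
  Then ln(L) = lim(x→∞) [exponent × ln(base)]
  Evaluate using L'Hôpital or standard limits, then exponentiate.
  L = e^(4)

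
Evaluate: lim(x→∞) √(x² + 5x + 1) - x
This is an ∞-∞ indeterminate form.

Combine fractions or rationalize to convert ∞-∞ to 0/0 form:
  lim(x→∞) √(x² + 5x + 1) - x = 5/2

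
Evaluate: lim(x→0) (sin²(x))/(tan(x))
This is a 0/0 indeterminate form.

Apply L'Hôpital's rule: differentiate numerator and denominator separately.
  f(x) = sin(x)^2   ⇒   f'(x) = 2·sin(x)·cos(x)
  g(x) = tan(x)   ⇒   g'(x) = tan(x)^2 + 1
  lim(x→0) f'(x)/g'(x) = lim(x→0) (2·sin(x)·cos(x))/(tan(x)^2 + 1)
  = 0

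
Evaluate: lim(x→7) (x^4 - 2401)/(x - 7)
This is a standard limit.

Factor or rationalize the expression:
  lim(x→7) (x^4 - 2401)/(x - 7) = 1372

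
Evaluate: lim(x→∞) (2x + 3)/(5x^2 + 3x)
This is an ∞/∞ indeterminate form.

Apply L'Hôpital's rule: differentiate numerator and denominator separately.
  f(x) = 2·x + 3   ⇒   f'(x) = 2
  g(x) = 5·x^2 + 3·x   ⇒   g'(x) = 10·x + 3
  lim(x→∞) f'(x)/g'(x) = lim(x→∞) (2)/(10·x + 3)
  = 0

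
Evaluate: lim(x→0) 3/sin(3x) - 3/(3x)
This is an ∞-∞ indeterminate form.

Combine fractions or rationalize to convert ∞-∞ to 0/0 form:
  lim(x→0) 3/sin(3x) - 3/(3x) = 0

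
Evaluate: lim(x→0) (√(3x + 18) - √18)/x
This is a standard limit.

Factor or rationalize the expression:
  lim(x→0) (√(3x + 18) - √18)/x = sqrt(2)/4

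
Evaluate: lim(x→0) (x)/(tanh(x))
This is a 0/0 indeterminate form.

Apply L'Hôpital's rule: differentiate numerator and denominator separately.
  f(x) = x   ⇒   f'(x) = 1
  g(x) = tanh(x)   ⇒   g'(x) = 1 - tanh(x)^2
  lim(x→0) f'(x)/g'(x) = lim(x→0) (1)/(1 - tanh(x)^2)
  = 1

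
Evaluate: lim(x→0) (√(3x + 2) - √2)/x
This is a standard limit.

Factor or rationalize the expression:
  lim(x→0) (√(3x + 2) - √2)/x = 3·sqrt(2)/4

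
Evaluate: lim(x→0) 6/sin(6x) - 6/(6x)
This is an ∞-∞ indeterminate form.

Combine fractions or rationalize to convert ∞-∞ to 0/0 form:
  lim(x→0) 6/sin(6x) - 6/(6x) = 0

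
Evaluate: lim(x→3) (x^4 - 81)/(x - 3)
This is a standard limit.

Factor or rationalize the expression:
  lim(x→3) (x^4 - 81)/(x - 3) = 108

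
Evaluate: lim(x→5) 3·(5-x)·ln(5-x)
This is a 0·∞ indeterminate form.

Rewrite 0·∞ as a quotient (0/0 or ∞/∞ form), then apply L'Hôpital's rule:
  lim(x→5) 3·(5-x)·ln(5-x) = 0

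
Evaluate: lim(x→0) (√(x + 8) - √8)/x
This is a standard limit.

Factor or rationalize the expression:
  lim(x→0) (√(x + 8) - √8)/x = sqrt(2)/8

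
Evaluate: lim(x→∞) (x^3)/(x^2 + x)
This is an ∞/∞ indeterminate form.

Apply L'Hôpital's rule: differentiate numerator and denominator separately.
  f(x) = x^3   ⇒   f'(x) = 3·x^2
  g(x) = x^2 + x   ⇒   g'(x) = 2·x + 1
  lim(x→∞) f'(x)/g'(x) = lim(x→∞) (3·x^2)/(2·x + 1)
  = ∞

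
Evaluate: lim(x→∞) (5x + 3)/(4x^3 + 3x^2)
This is an ∞/∞ indeterminate form.

Apply L'Hôpital's rule: differentiate numerator and denominator separately.
  f(x) = 5·x + 3   ⇒   f'(x) = 5
  g(x) = 4·x^3 + 3·x^2   ⇒   g'(x) = 12·x^2 + 6·x
  lim(x→∞) f'(x)/g'(x) = lim(x→∞) (5)/(12·x^2 + 6·x)
  = 0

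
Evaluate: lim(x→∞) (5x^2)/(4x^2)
This is an ∞/∞ indeterminate form.

Apply L'Hôpital's rule: differentiate numerator and denominator separately.
  f(x) = 5·x^2   ⇒   f'(x) = 10·x
  g(x) = 4·x^2   ⇒   g'(x) = 8·x
  lim(x→∞) f'(x)/g'(x) = lim(x→∞) (10·x)/(8·x)
  = 5/4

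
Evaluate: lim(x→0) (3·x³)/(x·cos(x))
This is a 0/0 indeterminate form.

Apply L'Hôpital's rule: differentiate numerator and denominator separately.
  f(x) = 3·x^3   ⇒   f'(x) = 9·x^2
  g(x) = x·cos(x)   ⇒   g'(x) = -x·sin(x) + cos(x)
  lim(x→0) f'(x)/g'(x) = lim(x→0) (9·x^2)/(-x·sin(x) + cos(x))
  = 0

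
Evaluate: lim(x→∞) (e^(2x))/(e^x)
This is an ∞/∞ indeterminate form.

Apply L'Hôpital's rule: differentiate numerator and denominator separately.
  f(x) = e^(2·x)   ⇒   f'(x) = 2·e^(2·x)
  g(x) = e^(x)   ⇒   g'(x) = e^(x)
  lim(x→∞) f'(x)/g'(x) = lim(x→∞) (2·e^(2·x))/(e^(x))
  = ∞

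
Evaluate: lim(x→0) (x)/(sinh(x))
This is a 0/0 indeterminate form.

Apply L'Hôpital's rule: differentiate numerator and denominator separately.
  f(x) = x   ⇒   f'(x) = 1
  g(x) = sinh(x)   ⇒   g'(x) = cosh(x)
  lim(x→0) f'(x)/g'(x) = lim(x→0) (1)/(cosh(x))
  = 1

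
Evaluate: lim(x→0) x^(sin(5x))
This is an exponential indeterminate form.

For exponential indeterminate forms, take the natural log:
  Let L = lim(x→0) x^(sin(5x))
  Then ln(L) = lim(x→0) [exponent × ln(base)]
  Evaluate using L'Hôpital or standard limits, then exponentiate.
  L = 1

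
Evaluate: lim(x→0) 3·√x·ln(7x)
This is a 0·∞ indeterminate form.

Rewrite 0·∞ as a quotient (0/0 or ∞/∞ form), then apply L'Hôpital's rule:
  lim(x→0) 3·√x·ln(7x) = 0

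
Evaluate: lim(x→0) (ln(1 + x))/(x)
This is a 0/0 indeterminate form.

Apply L'Hôpital's rule: differentiate numerator and denominator separately.
  f(x) = ln(x + 1)   ⇒   f'(x) = 1/(x + 1)
  g(x) = x   ⇒   g'(x) = 1
  lim(x→0) f'(x)/g'(x) = lim(x→0) (1/(x + 1))/(1)
  = 1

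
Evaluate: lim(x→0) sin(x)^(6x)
This is an exponential indeterminate form.

For exponential indeterminate forms, take the natural log:
  Let L = lim(x→0) sin(x)^(6x)
  Then ln(L) = lim(x→0) [exponent × ln(base)]
  Evaluate using L'Hôpital or standard limits, then exponentiate.
  L = 1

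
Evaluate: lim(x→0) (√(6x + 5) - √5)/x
This is a standard limit.

Factor or rationalize the expression:
  lim(x→0) (√(6x + 5) - √5)/x = 3·sqrt(5)/5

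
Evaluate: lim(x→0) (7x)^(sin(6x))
This is an exponential indeterminate form.

For exponential indeterminate forms, take the natural log:
  Let L = lim(x→0) (7x)^(sin(6x))
  Then ln(L) = lim(x→0) [exponent × ln(base)]
  Evaluate using L'Hôpital or standard limits, then exponentiate.
  L = 1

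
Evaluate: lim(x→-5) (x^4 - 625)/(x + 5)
This is a standard limit.

Factor or rationalize the expression:
  lim(x→-5) (x^4 - 625)/(x + 5) = -500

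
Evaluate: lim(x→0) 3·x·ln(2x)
This is a 0·∞ indeterminate form.

Rewrite 0·∞ as a quotient (0/0 or ∞/∞ form), then apply L'Hôpital's rule:
  lim(x→0) 3·x·ln(2x) = 0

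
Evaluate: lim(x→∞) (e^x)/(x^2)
This is an ∞/∞ indeterminate form.

Apply L'Hôpital's rule: differentiate numerator and denominator separately.
  f(x) = e^(x)   ⇒   f'(x) = e^(x)
  g(x) = x^2   ⇒   g'(x) = 2·x
  lim(x→∞) f'(x)/g'(x) = lim(x→∞) (e^(x))/(2·x)
  = ∞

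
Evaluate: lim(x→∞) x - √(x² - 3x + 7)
This is an ∞-∞ indeterminate form.

Combine fractions or rationalize to convert ∞-∞ to 0/0 form:
  lim(x→∞) x - √(x² - 3x + 7) = 3/2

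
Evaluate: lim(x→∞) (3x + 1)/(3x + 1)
This is an ∞/∞ indeterminate form.

Apply L'Hôpital's rule: differentiate numerator and denominator separately.
  f(x) = 3·x + 1   ⇒   f'(x) = 3
  g(x) = 3·x + 1   ⇒   g'(x) = 3
  lim(x→∞) f'(x)/g'(x) = lim(x→∞) (3)/(3)
  = 1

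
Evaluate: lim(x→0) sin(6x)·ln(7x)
This is a 0·∞ indeterminate form.

Rewrite 0·∞ as a quotient (0/0 or ∞/∞ form), then apply L'Hôpital's rule:
  lim(x→0) sin(6x)·ln(7x) = 0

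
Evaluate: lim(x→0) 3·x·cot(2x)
This is a 0·∞ indeterminate form.

Rewrite 0·∞ as a quotient (0/0 or ∞/∞ form), then apply L'Hôpital's rule:
  lim(x→0) 3·x·cot(2x) = 3/2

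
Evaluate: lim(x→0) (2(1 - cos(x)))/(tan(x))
This is a 0/0 indeterminate form.

Apply L'Hôpital's rule: differentiate numerator and denominator separately.
  f(x) = 2 - 2·cos(x)   ⇒   f'(x) = 2·sin(x)
  g(x) = tan(x)   ⇒   g'(x) = tan(x)^2 + 1
  lim(x→0) f'(x)/g'(x) = lim(x→0) (2·sin(x))/(tan(x)^2 + 1)
  = 0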